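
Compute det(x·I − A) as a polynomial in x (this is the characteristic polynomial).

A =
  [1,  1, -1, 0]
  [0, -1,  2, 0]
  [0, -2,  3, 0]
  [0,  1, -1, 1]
x^4 - 4*x^3 + 6*x^2 - 4*x + 1

Expanding det(x·I − A) (e.g. by cofactor expansion or by noting that A is similar to its Jordan form J, which has the same characteristic polynomial as A) gives
  χ_A(x) = x^4 - 4*x^3 + 6*x^2 - 4*x + 1
which factors as (x - 1)^4. The eigenvalues (with algebraic multiplicities) are λ = 1 with multiplicity 4.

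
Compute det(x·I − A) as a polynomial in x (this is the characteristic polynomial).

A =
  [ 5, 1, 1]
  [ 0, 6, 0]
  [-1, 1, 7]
x^3 - 18*x^2 + 108*x - 216

Expanding det(x·I − A) (e.g. by cofactor expansion or by noting that A is similar to its Jordan form J, which has the same characteristic polynomial as A) gives
  χ_A(x) = x^3 - 18*x^2 + 108*x - 216
which factors as (x - 6)^3. The eigenvalues (with algebraic multiplicities) are λ = 6 with multiplicity 3.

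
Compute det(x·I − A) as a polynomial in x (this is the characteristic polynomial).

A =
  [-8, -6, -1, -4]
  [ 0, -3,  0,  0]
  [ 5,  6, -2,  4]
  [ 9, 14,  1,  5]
x^4 + 8*x^3 + 18*x^2 - 27

Expanding det(x·I − A) (e.g. by cofactor expansion or by noting that A is similar to its Jordan form J, which has the same characteristic polynomial as A) gives
  χ_A(x) = x^4 + 8*x^3 + 18*x^2 - 27
which factors as (x - 1)*(x + 3)^3. The eigenvalues (with algebraic multiplicities) are λ = -3 with multiplicity 3, λ = 1 with multiplicity 1.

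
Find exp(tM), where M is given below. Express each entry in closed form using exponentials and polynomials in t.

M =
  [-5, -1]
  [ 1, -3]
e^{tM} =
  [-t*exp(-4*t) + exp(-4*t), -t*exp(-4*t)]
  [t*exp(-4*t), t*exp(-4*t) + exp(-4*t)]

Strategy: write M = P · J · P⁻¹ where J is a Jordan canonical form, so e^{tM} = P · e^{tJ} · P⁻¹, and e^{tJ} can be computed block-by-block.

M has Jordan form
J =
  [-4,  1]
  [ 0, -4]
(up to reordering of blocks).

Per-block formulas:
  For a 2×2 Jordan block J_2(-4): exp(t · J_2(-4)) = e^(-4t)·(I + t·N), where N is the 2×2 nilpotent shift.

After assembling e^{tJ} and conjugating by P, we get:

e^{tM} =
  [-t*exp(-4*t) + exp(-4*t), -t*exp(-4*t)]
  [t*exp(-4*t), t*exp(-4*t) + exp(-4*t)]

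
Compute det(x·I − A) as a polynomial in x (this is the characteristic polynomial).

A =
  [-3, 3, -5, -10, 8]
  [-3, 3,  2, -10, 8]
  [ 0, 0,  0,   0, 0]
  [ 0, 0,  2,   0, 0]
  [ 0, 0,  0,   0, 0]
x^5

Expanding det(x·I − A) (e.g. by cofactor expansion or by noting that A is similar to its Jordan form J, which has the same characteristic polynomial as A) gives
  χ_A(x) = x^5
which factors as x^5. The eigenvalues (with algebraic multiplicities) are λ = 0 with multiplicity 5.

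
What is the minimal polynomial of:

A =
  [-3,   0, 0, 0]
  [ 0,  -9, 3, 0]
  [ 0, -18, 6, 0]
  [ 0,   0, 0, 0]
x^2 + 3*x

The characteristic polynomial is χ_A(x) = x^2*(x + 3)^2, so the eigenvalues are known. The minimal polynomial is
  m_A(x) = Π_λ (x − λ)^{k_λ}
where k_λ is the size of the *largest* Jordan block for λ (equivalently, the smallest k with (A − λI)^k v = 0 for every generalised eigenvector v of λ).

  λ = -3: largest Jordan block has size 1, contributing (x + 3)
  λ = 0: largest Jordan block has size 1, contributing (x − 0)

So m_A(x) = x*(x + 3) = x^2 + 3*x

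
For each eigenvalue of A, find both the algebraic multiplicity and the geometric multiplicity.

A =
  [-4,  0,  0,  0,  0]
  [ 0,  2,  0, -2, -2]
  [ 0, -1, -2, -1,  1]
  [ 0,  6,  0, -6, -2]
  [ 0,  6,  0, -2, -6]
λ = -4: alg = 3, geom = 3; λ = -2: alg = 2, geom = 1

Step 1 — factor the characteristic polynomial to read off the algebraic multiplicities:
  χ_A(x) = (x + 2)^2*(x + 4)^3

Step 2 — compute geometric multiplicities via the rank-nullity identity g(λ) = n − rank(A − λI):
  rank(A − (-4)·I) = 2, so dim ker(A − (-4)·I) = n − 2 = 3
  rank(A − (-2)·I) = 4, so dim ker(A − (-2)·I) = n − 4 = 1

Summary:
  λ = -4: algebraic multiplicity = 3, geometric multiplicity = 3
  λ = -2: algebraic multiplicity = 2, geometric multiplicity = 1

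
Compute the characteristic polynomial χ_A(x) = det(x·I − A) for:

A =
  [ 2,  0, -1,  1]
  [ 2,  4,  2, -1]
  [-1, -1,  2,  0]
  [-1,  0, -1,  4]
x^4 - 12*x^3 + 54*x^2 - 108*x + 81

Expanding det(x·I − A) (e.g. by cofactor expansion or by noting that A is similar to its Jordan form J, which has the same characteristic polynomial as A) gives
  χ_A(x) = x^4 - 12*x^3 + 54*x^2 - 108*x + 81
which factors as (x - 3)^4. The eigenvalues (with algebraic multiplicities) are λ = 3 with multiplicity 4.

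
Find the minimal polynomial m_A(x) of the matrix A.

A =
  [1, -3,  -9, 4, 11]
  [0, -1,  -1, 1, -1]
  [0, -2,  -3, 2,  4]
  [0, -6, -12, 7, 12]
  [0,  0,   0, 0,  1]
x^3 - 3*x^2 + 3*x - 1

The characteristic polynomial is χ_A(x) = (x - 1)^5, so the eigenvalues are known. The minimal polynomial is
  m_A(x) = Π_λ (x − λ)^{k_λ}
where k_λ is the size of the *largest* Jordan block for λ (equivalently, the smallest k with (A − λI)^k v = 0 for every generalised eigenvector v of λ).

  λ = 1: largest Jordan block has size 3, contributing (x − 1)^3

So m_A(x) = (x - 1)^3 = x^3 - 3*x^2 + 3*x - 1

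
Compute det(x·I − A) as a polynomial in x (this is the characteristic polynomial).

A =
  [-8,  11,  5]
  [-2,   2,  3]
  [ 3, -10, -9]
x^3 + 15*x^2 + 75*x + 125

Expanding det(x·I − A) (e.g. by cofactor expansion or by noting that A is similar to its Jordan form J, which has the same characteristic polynomial as A) gives
  χ_A(x) = x^3 + 15*x^2 + 75*x + 125
which factors as (x + 5)^3. The eigenvalues (with algebraic multiplicities) are λ = -5 with multiplicity 3.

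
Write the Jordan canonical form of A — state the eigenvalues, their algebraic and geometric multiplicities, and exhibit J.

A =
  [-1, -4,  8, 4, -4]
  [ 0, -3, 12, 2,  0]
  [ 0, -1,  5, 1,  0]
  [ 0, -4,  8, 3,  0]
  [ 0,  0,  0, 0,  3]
J_1(-1) ⊕ J_1(-1) ⊕ J_2(3) ⊕ J_1(3)

The characteristic polynomial is
  det(x·I − A) = x^5 - 7*x^4 + 10*x^3 + 18*x^2 - 27*x - 27 = (x - 3)^3*(x + 1)^2

Eigenvalues and multiplicities (the geometric multiplicity of λ is n − rank(A − λI), which equals the number of Jordan blocks for λ):
  λ = -1: algebraic multiplicity = 2, geometric multiplicity = 2
  λ = 3: algebraic multiplicity = 3, geometric multiplicity = 2

Determining the block sizes for each eigenvalue:
  λ = -1: gm = am = 2, so every block has size 1 → block sizes [1, 1]
  λ = 3: 2 blocks summing to 3 forces exactly one block of size 2 and the rest size 1 → block sizes [2, 1]

Assembling the blocks gives a Jordan form
J =
  [-1,  0, 0, 0, 0]
  [ 0, -1, 0, 0, 0]
  [ 0,  0, 3, 1, 0]
  [ 0,  0, 0, 3, 0]
  [ 0,  0, 0, 0, 3]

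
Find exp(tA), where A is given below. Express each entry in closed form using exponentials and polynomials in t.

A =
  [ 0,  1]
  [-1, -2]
e^{tA} =
  [t*exp(-t) + exp(-t), t*exp(-t)]
  [-t*exp(-t), -t*exp(-t) + exp(-t)]

Strategy: write A = P · J · P⁻¹ where J is a Jordan canonical form, so e^{tA} = P · e^{tJ} · P⁻¹, and e^{tJ} can be computed block-by-block.

A has Jordan form
J =
  [-1,  1]
  [ 0, -1]
(up to reordering of blocks).

Per-block formulas:
  For a 2×2 Jordan block J_2(-1): exp(t · J_2(-1)) = e^(-1t)·(I + t·N), where N is the 2×2 nilpotent shift.

After assembling e^{tJ} and conjugating by P, we get:

e^{tA} =
  [t*exp(-t) + exp(-t), t*exp(-t)]
  [-t*exp(-t), -t*exp(-t) + exp(-t)]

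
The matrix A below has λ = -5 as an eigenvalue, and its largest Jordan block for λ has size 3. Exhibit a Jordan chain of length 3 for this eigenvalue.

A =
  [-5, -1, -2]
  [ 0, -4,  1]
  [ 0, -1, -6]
A Jordan chain for λ = -5 of length 3:
v_1 = (1, 0, 0)ᵀ
v_2 = (-1, 1, -1)ᵀ
v_3 = (0, 1, 0)ᵀ

Let N = A − (-5)·I. We want v_3 with N^3 v_3 = 0 but N^2 v_3 ≠ 0; then v_{j-1} := N · v_j for j = 3, …, 2.

Pick v_3 = (0, 1, 0)ᵀ.
Then v_2 = N · v_3 = (-1, 1, -1)ᵀ.
Then v_1 = N · v_2 = (1, 0, 0)ᵀ.

Sanity check: (A − (-5)·I) v_1 = (0, 0, 0)ᵀ = 0. ✓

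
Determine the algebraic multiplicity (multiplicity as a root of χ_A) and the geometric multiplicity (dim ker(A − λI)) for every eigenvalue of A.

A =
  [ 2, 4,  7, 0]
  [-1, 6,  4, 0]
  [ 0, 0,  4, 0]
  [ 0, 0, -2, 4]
λ = 4: alg = 4, geom = 2

Step 1 — factor the characteristic polynomial to read off the algebraic multiplicities:
  χ_A(x) = (x - 4)^4

Step 2 — compute geometric multiplicities via the rank-nullity identity g(λ) = n − rank(A − λI):
  rank(A − (4)·I) = 2, so dim ker(A − (4)·I) = n − 2 = 2

Summary:
  λ = 4: algebraic multiplicity = 4, geometric multiplicity = 2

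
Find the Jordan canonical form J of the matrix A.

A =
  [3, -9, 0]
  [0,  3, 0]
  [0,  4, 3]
J_2(3) ⊕ J_1(3)

The characteristic polynomial is
  det(x·I − A) = x^3 - 9*x^2 + 27*x - 27 = (x - 3)^3

Eigenvalues and multiplicities (the geometric multiplicity of λ is n − rank(A − λI), which equals the number of Jordan blocks for λ):
  λ = 3: algebraic multiplicity = 3, geometric multiplicity = 2

Determining the block sizes for each eigenvalue:
  λ = 3: 2 blocks summing to 3 forces exactly one block of size 2 and the rest size 1 → block sizes [2, 1]

Assembling the blocks gives a Jordan form
J =
  [3, 1, 0]
  [0, 3, 0]
  [0, 0, 3]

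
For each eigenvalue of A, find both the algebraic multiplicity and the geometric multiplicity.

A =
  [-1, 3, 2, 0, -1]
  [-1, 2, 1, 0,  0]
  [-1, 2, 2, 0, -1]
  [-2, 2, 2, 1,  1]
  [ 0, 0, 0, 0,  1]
λ = 1: alg = 5, geom = 2

Step 1 — factor the characteristic polynomial to read off the algebraic multiplicities:
  χ_A(x) = (x - 1)^5

Step 2 — compute geometric multiplicities via the rank-nullity identity g(λ) = n − rank(A − λI):
  rank(A − (1)·I) = 3, so dim ker(A − (1)·I) = n − 3 = 2

Summary:
  λ = 1: algebraic multiplicity = 5, geometric multiplicity = 2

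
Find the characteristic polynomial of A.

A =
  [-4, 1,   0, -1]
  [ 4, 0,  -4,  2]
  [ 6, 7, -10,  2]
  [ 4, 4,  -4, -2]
x^4 + 16*x^3 + 96*x^2 + 256*x + 256

Expanding det(x·I − A) (e.g. by cofactor expansion or by noting that A is similar to its Jordan form J, which has the same characteristic polynomial as A) gives
  χ_A(x) = x^4 + 16*x^3 + 96*x^2 + 256*x + 256
which factors as (x + 4)^4. The eigenvalues (with algebraic multiplicities) are λ = -4 with multiplicity 4.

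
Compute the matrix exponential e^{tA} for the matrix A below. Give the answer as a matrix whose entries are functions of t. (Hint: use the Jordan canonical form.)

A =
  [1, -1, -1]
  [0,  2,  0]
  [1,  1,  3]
e^{tA} =
  [-t*exp(2*t) + exp(2*t), -t*exp(2*t), -t*exp(2*t)]
  [0, exp(2*t), 0]
  [t*exp(2*t), t*exp(2*t), t*exp(2*t) + exp(2*t)]

Strategy: write A = P · J · P⁻¹ where J is a Jordan canonical form, so e^{tA} = P · e^{tJ} · P⁻¹, and e^{tJ} can be computed block-by-block.

A has Jordan form
J =
  [2, 1, 0]
  [0, 2, 0]
  [0, 0, 2]
(up to reordering of blocks).

Per-block formulas:
  For a 1×1 block at λ = 2: exp(t · [2]) = [e^(2t)].
  For a 2×2 Jordan block J_2(2): exp(t · J_2(2)) = e^(2t)·(I + t·N), where N is the 2×2 nilpotent shift.

After assembling e^{tJ} and conjugating by P, we get:

e^{tA} =
  [-t*exp(2*t) + exp(2*t), -t*exp(2*t), -t*exp(2*t)]
  [0, exp(2*t), 0]
  [t*exp(2*t), t*exp(2*t), t*exp(2*t) + exp(2*t)]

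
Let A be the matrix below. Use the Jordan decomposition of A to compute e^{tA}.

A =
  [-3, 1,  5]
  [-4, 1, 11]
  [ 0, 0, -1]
e^{tA} =
  [-2*t*exp(-t) + exp(-t), t*exp(-t), t^2*exp(-t)/2 + 5*t*exp(-t)]
  [-4*t*exp(-t), 2*t*exp(-t) + exp(-t), t^2*exp(-t) + 11*t*exp(-t)]
  [0, 0, exp(-t)]

Strategy: write A = P · J · P⁻¹ where J is a Jordan canonical form, so e^{tA} = P · e^{tJ} · P⁻¹, and e^{tJ} can be computed block-by-block.

A has Jordan form
J =
  [-1,  1,  0]
  [ 0, -1,  1]
  [ 0,  0, -1]
(up to reordering of blocks).

Per-block formulas:
  For a 3×3 Jordan block J_3(-1): exp(t · J_3(-1)) = e^(-1t)·(I + t·N + (t^2/2)·N^2), where N is the 3×3 nilpotent shift.

After assembling e^{tJ} and conjugating by P, we get:

e^{tA} =
  [-2*t*exp(-t) + exp(-t), t*exp(-t), t^2*exp(-t)/2 + 5*t*exp(-t)]
  [-4*t*exp(-t), 2*t*exp(-t) + exp(-t), t^2*exp(-t) + 11*t*exp(-t)]
  [0, 0, exp(-t)]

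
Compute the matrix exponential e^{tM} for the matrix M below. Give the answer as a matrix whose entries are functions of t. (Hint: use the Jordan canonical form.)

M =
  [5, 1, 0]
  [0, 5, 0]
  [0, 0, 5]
e^{tM} =
  [exp(5*t), t*exp(5*t), 0]
  [0, exp(5*t), 0]
  [0, 0, exp(5*t)]

Strategy: write M = P · J · P⁻¹ where J is a Jordan canonical form, so e^{tM} = P · e^{tJ} · P⁻¹, and e^{tJ} can be computed block-by-block.

M has Jordan form
J =
  [5, 1, 0]
  [0, 5, 0]
  [0, 0, 5]
(up to reordering of blocks).

Per-block formulas:
  For a 2×2 Jordan block J_2(5): exp(t · J_2(5)) = e^(5t)·(I + t·N), where N is the 2×2 nilpotent shift.
  For a 1×1 block at λ = 5: exp(t · [5]) = [e^(5t)].

After assembling e^{tJ} and conjugating by P, we get:

e^{tM} =
  [exp(5*t), t*exp(5*t), 0]
  [0, exp(5*t), 0]
  [0, 0, exp(5*t)]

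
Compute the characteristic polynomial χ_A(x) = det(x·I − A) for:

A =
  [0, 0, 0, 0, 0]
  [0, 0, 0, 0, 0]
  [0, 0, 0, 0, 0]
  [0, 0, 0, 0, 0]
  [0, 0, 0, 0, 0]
x^5

Expanding det(x·I − A) (e.g. by cofactor expansion or by noting that A is similar to its Jordan form J, which has the same characteristic polynomial as A) gives
  χ_A(x) = x^5
which factors as x^5. The eigenvalues (with algebraic multiplicities) are λ = 0 with multiplicity 5.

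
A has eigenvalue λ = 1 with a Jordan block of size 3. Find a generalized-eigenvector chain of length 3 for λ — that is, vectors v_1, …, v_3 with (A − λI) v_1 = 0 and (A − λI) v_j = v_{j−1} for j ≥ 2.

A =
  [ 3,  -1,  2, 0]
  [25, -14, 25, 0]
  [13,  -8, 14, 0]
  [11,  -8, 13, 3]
A Jordan chain for λ = 1 of length 3:
v_1 = (2, 0, -2, 2)ᵀ
v_2 = (1, 10, 5, 3)ᵀ
v_3 = (1, 1, 0, 0)ᵀ

Let N = A − (1)·I. We want v_3 with N^3 v_3 = 0 but N^2 v_3 ≠ 0; then v_{j-1} := N · v_j for j = 3, …, 2.

Pick v_3 = (1, 1, 0, 0)ᵀ.
Then v_2 = N · v_3 = (1, 10, 5, 3)ᵀ.
Then v_1 = N · v_2 = (2, 0, -2, 2)ᵀ.

Sanity check: (A − (1)·I) v_1 = (0, 0, 0, 0)ᵀ = 0. ✓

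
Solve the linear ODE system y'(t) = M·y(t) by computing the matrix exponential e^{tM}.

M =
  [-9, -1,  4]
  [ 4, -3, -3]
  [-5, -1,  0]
e^{tM} =
  [t^2*exp(-4*t)/2 - 5*t*exp(-4*t) + exp(-4*t), -t*exp(-4*t), -t^2*exp(-4*t)/2 + 4*t*exp(-4*t)]
  [-t^2*exp(-4*t)/2 + 4*t*exp(-4*t), t*exp(-4*t) + exp(-4*t), t^2*exp(-4*t)/2 - 3*t*exp(-4*t)]
  [t^2*exp(-4*t)/2 - 5*t*exp(-4*t), -t*exp(-4*t), -t^2*exp(-4*t)/2 + 4*t*exp(-4*t) + exp(-4*t)]

Strategy: write M = P · J · P⁻¹ where J is a Jordan canonical form, so e^{tM} = P · e^{tJ} · P⁻¹, and e^{tJ} can be computed block-by-block.

M has Jordan form
J =
  [-4,  1,  0]
  [ 0, -4,  1]
  [ 0,  0, -4]
(up to reordering of blocks).

Per-block formulas:
  For a 3×3 Jordan block J_3(-4): exp(t · J_3(-4)) = e^(-4t)·(I + t·N + (t^2/2)·N^2), where N is the 3×3 nilpotent shift.

After assembling e^{tJ} and conjugating by P, we get:

e^{tM} =
  [t^2*exp(-4*t)/2 - 5*t*exp(-4*t) + exp(-4*t), -t*exp(-4*t), -t^2*exp(-4*t)/2 + 4*t*exp(-4*t)]
  [-t^2*exp(-4*t)/2 + 4*t*exp(-4*t), t*exp(-4*t) + exp(-4*t), t^2*exp(-4*t)/2 - 3*t*exp(-4*t)]
  [t^2*exp(-4*t)/2 - 5*t*exp(-4*t), -t*exp(-4*t), -t^2*exp(-4*t)/2 + 4*t*exp(-4*t) + exp(-4*t)]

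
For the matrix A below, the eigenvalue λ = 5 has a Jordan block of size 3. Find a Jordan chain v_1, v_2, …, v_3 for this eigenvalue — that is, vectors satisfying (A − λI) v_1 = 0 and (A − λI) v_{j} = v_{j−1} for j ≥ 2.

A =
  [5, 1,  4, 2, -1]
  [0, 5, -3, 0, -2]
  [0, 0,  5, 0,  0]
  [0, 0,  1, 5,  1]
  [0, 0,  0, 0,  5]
A Jordan chain for λ = 5 of length 3:
v_1 = (-1, 0, 0, 0, 0)ᵀ
v_2 = (4, -3, 0, 1, 0)ᵀ
v_3 = (0, 0, 1, 0, 0)ᵀ

Let N = A − (5)·I. We want v_3 with N^3 v_3 = 0 but N^2 v_3 ≠ 0; then v_{j-1} := N · v_j for j = 3, …, 2.

Pick v_3 = (0, 0, 1, 0, 0)ᵀ.
Then v_2 = N · v_3 = (4, -3, 0, 1, 0)ᵀ.
Then v_1 = N · v_2 = (-1, 0, 0, 0, 0)ᵀ.

Sanity check: (A − (5)·I) v_1 = (0, 0, 0, 0, 0)ᵀ = 0. ✓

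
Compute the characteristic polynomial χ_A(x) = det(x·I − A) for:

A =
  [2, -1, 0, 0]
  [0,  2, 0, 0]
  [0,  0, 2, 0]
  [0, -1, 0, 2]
x^4 - 8*x^3 + 24*x^2 - 32*x + 16

Expanding det(x·I − A) (e.g. by cofactor expansion or by noting that A is similar to its Jordan form J, which has the same characteristic polynomial as A) gives
  χ_A(x) = x^4 - 8*x^3 + 24*x^2 - 32*x + 16
which factors as (x - 2)^4. The eigenvalues (with algebraic multiplicities) are λ = 2 with multiplicity 4.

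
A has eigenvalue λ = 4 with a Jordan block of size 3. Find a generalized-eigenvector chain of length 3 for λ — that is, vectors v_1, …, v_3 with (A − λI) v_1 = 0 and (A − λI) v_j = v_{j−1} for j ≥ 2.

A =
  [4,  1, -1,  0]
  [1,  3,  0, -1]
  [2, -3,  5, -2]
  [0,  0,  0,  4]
A Jordan chain for λ = 4 of length 3:
v_1 = (-1, -1, -1, 0)ᵀ
v_2 = (0, 1, 2, 0)ᵀ
v_3 = (1, 0, 0, 0)ᵀ

Let N = A − (4)·I. We want v_3 with N^3 v_3 = 0 but N^2 v_3 ≠ 0; then v_{j-1} := N · v_j for j = 3, …, 2.

Pick v_3 = (1, 0, 0, 0)ᵀ.
Then v_2 = N · v_3 = (0, 1, 2, 0)ᵀ.
Then v_1 = N · v_2 = (-1, -1, -1, 0)ᵀ.

Sanity check: (A − (4)·I) v_1 = (0, 0, 0, 0)ᵀ = 0. ✓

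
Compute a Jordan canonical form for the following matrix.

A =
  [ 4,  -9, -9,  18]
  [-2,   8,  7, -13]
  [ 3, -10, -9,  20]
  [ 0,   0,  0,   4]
J_3(1) ⊕ J_1(4)

The characteristic polynomial is
  det(x·I − A) = x^4 - 7*x^3 + 15*x^2 - 13*x + 4 = (x - 4)*(x - 1)^3

Eigenvalues and multiplicities (the geometric multiplicity of λ is n − rank(A − λI), which equals the number of Jordan blocks for λ):
  λ = 1: algebraic multiplicity = 3, geometric multiplicity = 1
  λ = 4: algebraic multiplicity = 1, geometric multiplicity = 1

Determining the block sizes for each eigenvalue:
  λ = 1: one block (gm = 1), so the single block has size am = 3 → block sizes [3]
  λ = 4: one block (gm = 1), so the single block has size am = 1 → block sizes [1]

Assembling the blocks gives a Jordan form
J =
  [1, 1, 0, 0]
  [0, 1, 1, 0]
  [0, 0, 1, 0]
  [0, 0, 0, 4]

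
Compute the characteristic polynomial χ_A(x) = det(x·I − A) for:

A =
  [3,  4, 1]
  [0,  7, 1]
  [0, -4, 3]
x^3 - 13*x^2 + 55*x - 75

Expanding det(x·I − A) (e.g. by cofactor expansion or by noting that A is similar to its Jordan form J, which has the same characteristic polynomial as A) gives
  χ_A(x) = x^3 - 13*x^2 + 55*x - 75
which factors as (x - 5)^2*(x - 3). The eigenvalues (with algebraic multiplicities) are λ = 3 with multiplicity 1, λ = 5 with multiplicity 2.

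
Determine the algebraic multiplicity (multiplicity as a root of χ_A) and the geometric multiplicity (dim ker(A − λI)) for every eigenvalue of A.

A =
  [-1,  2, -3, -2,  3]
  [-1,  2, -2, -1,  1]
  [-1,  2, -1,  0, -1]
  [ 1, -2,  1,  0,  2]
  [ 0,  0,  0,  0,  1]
λ = 0: alg = 4, geom = 2; λ = 1: alg = 1, geom = 1

Step 1 — factor the characteristic polynomial to read off the algebraic multiplicities:
  χ_A(x) = x^4*(x - 1)

Step 2 — compute geometric multiplicities via the rank-nullity identity g(λ) = n − rank(A − λI):
  rank(A − (0)·I) = 3, so dim ker(A − (0)·I) = n − 3 = 2
  rank(A − (1)·I) = 4, so dim ker(A − (1)·I) = n − 4 = 1

Summary:
  λ = 0: algebraic multiplicity = 4, geometric multiplicity = 2
  λ = 1: algebraic multiplicity = 1, geometric multiplicity = 1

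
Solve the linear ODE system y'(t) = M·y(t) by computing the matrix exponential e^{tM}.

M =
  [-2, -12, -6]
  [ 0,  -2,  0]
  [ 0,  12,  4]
e^{tM} =
  [exp(-2*t), -2*exp(4*t) + 2*exp(-2*t), -exp(4*t) + exp(-2*t)]
  [0, exp(-2*t), 0]
  [0, 2*exp(4*t) - 2*exp(-2*t), exp(4*t)]

Strategy: write M = P · J · P⁻¹ where J is a Jordan canonical form, so e^{tM} = P · e^{tJ} · P⁻¹, and e^{tJ} can be computed block-by-block.

M has Jordan form
J =
  [-2,  0, 0]
  [ 0, -2, 0]
  [ 0,  0, 4]
(up to reordering of blocks).

Per-block formulas:
  For a 1×1 block at λ = -2: exp(t · [-2]) = [e^(-2t)].
  For a 1×1 block at λ = 4: exp(t · [4]) = [e^(4t)].

After assembling e^{tJ} and conjugating by P, we get:

e^{tM} =
  [exp(-2*t), -2*exp(4*t) + 2*exp(-2*t), -exp(4*t) + exp(-2*t)]
  [0, exp(-2*t), 0]
  [0, 2*exp(4*t) - 2*exp(-2*t), exp(4*t)]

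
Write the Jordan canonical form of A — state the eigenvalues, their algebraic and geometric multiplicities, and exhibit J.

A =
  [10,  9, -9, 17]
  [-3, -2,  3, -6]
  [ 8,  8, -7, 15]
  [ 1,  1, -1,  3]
J_3(1) ⊕ J_1(1)

The characteristic polynomial is
  det(x·I − A) = x^4 - 4*x^3 + 6*x^2 - 4*x + 1 = (x - 1)^4

Eigenvalues and multiplicities (the geometric multiplicity of λ is n − rank(A − λI), which equals the number of Jordan blocks for λ):
  λ = 1: algebraic multiplicity = 4, geometric multiplicity = 2

Determining the block sizes for each eigenvalue:
  λ = 1: with am = 4 and gm = 2, the partition is not yet determined (e.g. several partitions of 4 into 2 parts exist). Let N = A − (1)·I. Computing rank(N^1) = 2, rank(N^2) = 1, rank(N^3) = 0; the number of blocks of size ≥ j is rank(N^{j−1}) − rank(N^j), giving [2, 1, 1]. So we have 1 block(s) of size 3, 1 block(s) of size 1 → block sizes [3, 1]

Assembling the blocks gives a Jordan form
J =
  [1, 1, 0, 0]
  [0, 1, 1, 0]
  [0, 0, 1, 0]
  [0, 0, 0, 1]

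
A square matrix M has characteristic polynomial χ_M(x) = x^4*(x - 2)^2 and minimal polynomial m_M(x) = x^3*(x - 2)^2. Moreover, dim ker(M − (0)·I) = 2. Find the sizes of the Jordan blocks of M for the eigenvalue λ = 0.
Block sizes for λ = 0: [3, 1]

Step 1 — from the characteristic polynomial, algebraic multiplicity of λ = 0 is 4. From dim ker(M − (0)·I) = 2, there are exactly 2 Jordan blocks for λ = 0.
Step 2 — from the minimal polynomial, the factor (x − 0)^3 tells us the largest block for λ = 0 has size 3.
Step 3 — with total size 4, 2 blocks, and largest block 3, the block sizes (in nonincreasing order) are [3, 1].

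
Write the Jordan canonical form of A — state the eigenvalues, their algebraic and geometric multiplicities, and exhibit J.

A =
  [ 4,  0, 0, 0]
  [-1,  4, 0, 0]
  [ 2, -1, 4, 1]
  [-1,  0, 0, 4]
J_2(4) ⊕ J_2(4)

The characteristic polynomial is
  det(x·I − A) = x^4 - 16*x^3 + 96*x^2 - 256*x + 256 = (x - 4)^4

Eigenvalues and multiplicities (the geometric multiplicity of λ is n − rank(A − λI), which equals the number of Jordan blocks for λ):
  λ = 4: algebraic multiplicity = 4, geometric multiplicity = 2

Determining the block sizes for each eigenvalue:
  λ = 4: with am = 4 and gm = 2, the partition is not yet determined (e.g. several partitions of 4 into 2 parts exist). Let N = A − (4)·I. Computing rank(N^1) = 2, rank(N^2) = 0; the number of blocks of size ≥ j is rank(N^{j−1}) − rank(N^j), giving [2, 2]. So we have 2 block(s) of size 2 → block sizes [2, 2]

Assembling the blocks gives a Jordan form
J =
  [4, 1, 0, 0]
  [0, 4, 0, 0]
  [0, 0, 4, 1]
  [0, 0, 0, 4]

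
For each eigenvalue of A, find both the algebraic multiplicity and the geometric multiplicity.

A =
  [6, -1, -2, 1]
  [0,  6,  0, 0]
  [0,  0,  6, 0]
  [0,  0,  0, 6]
λ = 6: alg = 4, geom = 3

Step 1 — factor the characteristic polynomial to read off the algebraic multiplicities:
  χ_A(x) = (x - 6)^4

Step 2 — compute geometric multiplicities via the rank-nullity identity g(λ) = n − rank(A − λI):
  rank(A − (6)·I) = 1, so dim ker(A − (6)·I) = n − 1 = 3

Summary:
  λ = 6: algebraic multiplicity = 4, geometric multiplicity = 3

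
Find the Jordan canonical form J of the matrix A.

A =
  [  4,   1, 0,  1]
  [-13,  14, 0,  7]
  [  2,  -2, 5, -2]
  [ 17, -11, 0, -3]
J_3(5) ⊕ J_1(5)

The characteristic polynomial is
  det(x·I − A) = x^4 - 20*x^3 + 150*x^2 - 500*x + 625 = (x - 5)^4

Eigenvalues and multiplicities (the geometric multiplicity of λ is n − rank(A − λI), which equals the number of Jordan blocks for λ):
  λ = 5: algebraic multiplicity = 4, geometric multiplicity = 2

Determining the block sizes for each eigenvalue:
  λ = 5: with am = 4 and gm = 2, the partition is not yet determined (e.g. several partitions of 4 into 2 parts exist). Let N = A − (5)·I. Computing rank(N^1) = 2, rank(N^2) = 1, rank(N^3) = 0; the number of blocks of size ≥ j is rank(N^{j−1}) − rank(N^j), giving [2, 1, 1]. So we have 1 block(s) of size 3, 1 block(s) of size 1 → block sizes [3, 1]

Assembling the blocks gives a Jordan form
J =
  [5, 1, 0, 0]
  [0, 5, 1, 0]
  [0, 0, 5, 0]
  [0, 0, 0, 5]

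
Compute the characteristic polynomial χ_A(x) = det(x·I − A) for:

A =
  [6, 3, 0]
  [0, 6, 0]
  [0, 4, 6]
x^3 - 18*x^2 + 108*x - 216

Expanding det(x·I − A) (e.g. by cofactor expansion or by noting that A is similar to its Jordan form J, which has the same characteristic polynomial as A) gives
  χ_A(x) = x^3 - 18*x^2 + 108*x - 216
which factors as (x - 6)^3. The eigenvalues (with algebraic multiplicities) are λ = 6 with multiplicity 3.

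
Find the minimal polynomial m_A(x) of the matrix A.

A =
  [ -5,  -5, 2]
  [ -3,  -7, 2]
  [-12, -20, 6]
x^2 + 4*x + 4

The characteristic polynomial is χ_A(x) = (x + 2)^3, so the eigenvalues are known. The minimal polynomial is
  m_A(x) = Π_λ (x − λ)^{k_λ}
where k_λ is the size of the *largest* Jordan block for λ (equivalently, the smallest k with (A − λI)^k v = 0 for every generalised eigenvector v of λ).

  λ = -2: largest Jordan block has size 2, contributing (x + 2)^2

So m_A(x) = (x + 2)^2 = x^2 + 4*x + 4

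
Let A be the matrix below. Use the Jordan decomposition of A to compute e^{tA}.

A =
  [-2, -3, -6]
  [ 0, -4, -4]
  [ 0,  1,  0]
e^{tA} =
  [exp(-2*t), -3*t*exp(-2*t), -6*t*exp(-2*t)]
  [0, -2*t*exp(-2*t) + exp(-2*t), -4*t*exp(-2*t)]
  [0, t*exp(-2*t), 2*t*exp(-2*t) + exp(-2*t)]

Strategy: write A = P · J · P⁻¹ where J is a Jordan canonical form, so e^{tA} = P · e^{tJ} · P⁻¹, and e^{tJ} can be computed block-by-block.

A has Jordan form
J =
  [-2,  1,  0]
  [ 0, -2,  0]
  [ 0,  0, -2]
(up to reordering of blocks).

Per-block formulas:
  For a 1×1 block at λ = -2: exp(t · [-2]) = [e^(-2t)].
  For a 2×2 Jordan block J_2(-2): exp(t · J_2(-2)) = e^(-2t)·(I + t·N), where N is the 2×2 nilpotent shift.

After assembling e^{tJ} and conjugating by P, we get:

e^{tA} =
  [exp(-2*t), -3*t*exp(-2*t), -6*t*exp(-2*t)]
  [0, -2*t*exp(-2*t) + exp(-2*t), -4*t*exp(-2*t)]
  [0, t*exp(-2*t), 2*t*exp(-2*t) + exp(-2*t)]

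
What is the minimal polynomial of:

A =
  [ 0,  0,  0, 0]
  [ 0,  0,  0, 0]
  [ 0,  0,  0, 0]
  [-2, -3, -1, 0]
x^2

The characteristic polynomial is χ_A(x) = x^4, so the eigenvalues are known. The minimal polynomial is
  m_A(x) = Π_λ (x − λ)^{k_λ}
where k_λ is the size of the *largest* Jordan block for λ (equivalently, the smallest k with (A − λI)^k v = 0 for every generalised eigenvector v of λ).

  λ = 0: largest Jordan block has size 2, contributing (x − 0)^2

So m_A(x) = x^2 = x^2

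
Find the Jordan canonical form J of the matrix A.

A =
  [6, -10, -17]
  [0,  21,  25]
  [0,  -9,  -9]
J_3(6)

The characteristic polynomial is
  det(x·I − A) = x^3 - 18*x^2 + 108*x - 216 = (x - 6)^3

Eigenvalues and multiplicities (the geometric multiplicity of λ is n − rank(A − λI), which equals the number of Jordan blocks for λ):
  λ = 6: algebraic multiplicity = 3, geometric multiplicity = 1

Determining the block sizes for each eigenvalue:
  λ = 6: one block (gm = 1), so the single block has size am = 3 → block sizes [3]

Assembling the blocks gives a Jordan form
J =
  [6, 1, 0]
  [0, 6, 1]
  [0, 0, 6]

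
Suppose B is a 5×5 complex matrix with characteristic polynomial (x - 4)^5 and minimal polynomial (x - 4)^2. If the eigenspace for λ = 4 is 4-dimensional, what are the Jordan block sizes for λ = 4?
Block sizes for λ = 4: [2, 1, 1, 1]

Step 1 — from the characteristic polynomial, algebraic multiplicity of λ = 4 is 5. From dim ker(B − (4)·I) = 4, there are exactly 4 Jordan blocks for λ = 4.
Step 2 — from the minimal polynomial, the factor (x − 4)^2 tells us the largest block for λ = 4 has size 2.
Step 3 — with total size 5, 4 blocks, and largest block 2, the block sizes (in nonincreasing order) are [2, 1, 1, 1].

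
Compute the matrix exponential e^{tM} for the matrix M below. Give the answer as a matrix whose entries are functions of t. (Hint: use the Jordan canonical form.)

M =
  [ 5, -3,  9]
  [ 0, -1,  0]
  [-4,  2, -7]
e^{tM} =
  [6*t*exp(-t) + exp(-t), -3*t*exp(-t), 9*t*exp(-t)]
  [0, exp(-t), 0]
  [-4*t*exp(-t), 2*t*exp(-t), -6*t*exp(-t) + exp(-t)]

Strategy: write M = P · J · P⁻¹ where J is a Jordan canonical form, so e^{tM} = P · e^{tJ} · P⁻¹, and e^{tJ} can be computed block-by-block.

M has Jordan form
J =
  [-1,  1,  0]
  [ 0, -1,  0]
  [ 0,  0, -1]
(up to reordering of blocks).

Per-block formulas:
  For a 2×2 Jordan block J_2(-1): exp(t · J_2(-1)) = e^(-1t)·(I + t·N), where N is the 2×2 nilpotent shift.
  For a 1×1 block at λ = -1: exp(t · [-1]) = [e^(-1t)].

After assembling e^{tJ} and conjugating by P, we get:

e^{tM} =
  [6*t*exp(-t) + exp(-t), -3*t*exp(-t), 9*t*exp(-t)]
  [0, exp(-t), 0]
  [-4*t*exp(-t), 2*t*exp(-t), -6*t*exp(-t) + exp(-t)]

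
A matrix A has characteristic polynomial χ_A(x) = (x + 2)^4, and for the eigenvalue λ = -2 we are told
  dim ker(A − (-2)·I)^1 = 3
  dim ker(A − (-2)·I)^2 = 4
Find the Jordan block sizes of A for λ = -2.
Block sizes for λ = -2: [2, 1, 1]

From the dimensions of kernels of powers, the number of Jordan blocks of size at least j is d_j − d_{j−1} where d_j = dim ker(N^j) (with d_0 = 0). Computing the differences gives [3, 1].
The number of blocks of size exactly k is (#blocks of size ≥ k) − (#blocks of size ≥ k + 1), so the partition is: 2 block(s) of size 1, 1 block(s) of size 2.
In nonincreasing order the block sizes are [2, 1, 1].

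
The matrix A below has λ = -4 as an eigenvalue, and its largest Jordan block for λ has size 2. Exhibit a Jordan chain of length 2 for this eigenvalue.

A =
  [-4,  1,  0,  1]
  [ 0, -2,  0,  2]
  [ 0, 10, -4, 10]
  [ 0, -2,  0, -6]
A Jordan chain for λ = -4 of length 2:
v_1 = (1, 2, 10, -2)ᵀ
v_2 = (0, 1, 0, 0)ᵀ

Let N = A − (-4)·I. We want v_2 with N^2 v_2 = 0 but N^1 v_2 ≠ 0; then v_{j-1} := N · v_j for j = 2, …, 2.

Pick v_2 = (0, 1, 0, 0)ᵀ.
Then v_1 = N · v_2 = (1, 2, 10, -2)ᵀ.

Sanity check: (A − (-4)·I) v_1 = (0, 0, 0, 0)ᵀ = 0. ✓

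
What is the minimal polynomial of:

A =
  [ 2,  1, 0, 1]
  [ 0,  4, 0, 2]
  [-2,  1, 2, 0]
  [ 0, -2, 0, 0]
x^2 - 4*x + 4

The characteristic polynomial is χ_A(x) = (x - 2)^4, so the eigenvalues are known. The minimal polynomial is
  m_A(x) = Π_λ (x − λ)^{k_λ}
where k_λ is the size of the *largest* Jordan block for λ (equivalently, the smallest k with (A − λI)^k v = 0 for every generalised eigenvector v of λ).

  λ = 2: largest Jordan block has size 2, contributing (x − 2)^2

So m_A(x) = (x - 2)^2 = x^2 - 4*x + 4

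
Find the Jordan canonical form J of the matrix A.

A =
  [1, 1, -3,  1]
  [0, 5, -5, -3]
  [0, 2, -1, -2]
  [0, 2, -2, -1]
J_3(1) ⊕ J_1(1)

The characteristic polynomial is
  det(x·I − A) = x^4 - 4*x^3 + 6*x^2 - 4*x + 1 = (x - 1)^4

Eigenvalues and multiplicities (the geometric multiplicity of λ is n − rank(A − λI), which equals the number of Jordan blocks for λ):
  λ = 1: algebraic multiplicity = 4, geometric multiplicity = 2

Determining the block sizes for each eigenvalue:
  λ = 1: with am = 4 and gm = 2, the partition is not yet determined (e.g. several partitions of 4 into 2 parts exist). Let N = A − (1)·I. Computing rank(N^1) = 2, rank(N^2) = 1, rank(N^3) = 0; the number of blocks of size ≥ j is rank(N^{j−1}) − rank(N^j), giving [2, 1, 1]. So we have 1 block(s) of size 3, 1 block(s) of size 1 → block sizes [3, 1]

Assembling the blocks gives a Jordan form
J =
  [1, 1, 0, 0]
  [0, 1, 1, 0]
  [0, 0, 1, 0]
  [0, 0, 0, 1]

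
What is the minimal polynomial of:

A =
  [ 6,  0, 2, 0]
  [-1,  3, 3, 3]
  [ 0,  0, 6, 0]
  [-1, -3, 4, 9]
x^3 - 18*x^2 + 108*x - 216

The characteristic polynomial is χ_A(x) = (x - 6)^4, so the eigenvalues are known. The minimal polynomial is
  m_A(x) = Π_λ (x − λ)^{k_λ}
where k_λ is the size of the *largest* Jordan block for λ (equivalently, the smallest k with (A − λI)^k v = 0 for every generalised eigenvector v of λ).

  λ = 6: largest Jordan block has size 3, contributing (x − 6)^3

So m_A(x) = (x - 6)^3 = x^3 - 18*x^2 + 108*x - 216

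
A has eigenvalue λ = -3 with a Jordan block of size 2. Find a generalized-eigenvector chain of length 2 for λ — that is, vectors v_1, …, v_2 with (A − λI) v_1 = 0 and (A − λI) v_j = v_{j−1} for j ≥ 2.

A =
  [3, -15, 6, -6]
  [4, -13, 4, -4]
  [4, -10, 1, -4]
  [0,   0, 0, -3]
A Jordan chain for λ = -3 of length 2:
v_1 = (6, 4, 4, 0)ᵀ
v_2 = (1, 0, 0, 0)ᵀ

Let N = A − (-3)·I. We want v_2 with N^2 v_2 = 0 but N^1 v_2 ≠ 0; then v_{j-1} := N · v_j for j = 2, …, 2.

Pick v_2 = (1, 0, 0, 0)ᵀ.
Then v_1 = N · v_2 = (6, 4, 4, 0)ᵀ.

Sanity check: (A − (-3)·I) v_1 = (0, 0, 0, 0)ᵀ = 0. ✓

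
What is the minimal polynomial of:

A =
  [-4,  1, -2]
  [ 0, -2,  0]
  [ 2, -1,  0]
x^2 + 4*x + 4

The characteristic polynomial is χ_A(x) = (x + 2)^3, so the eigenvalues are known. The minimal polynomial is
  m_A(x) = Π_λ (x − λ)^{k_λ}
where k_λ is the size of the *largest* Jordan block for λ (equivalently, the smallest k with (A − λI)^k v = 0 for every generalised eigenvector v of λ).

  λ = -2: largest Jordan block has size 2, contributing (x + 2)^2

So m_A(x) = (x + 2)^2 = x^2 + 4*x + 4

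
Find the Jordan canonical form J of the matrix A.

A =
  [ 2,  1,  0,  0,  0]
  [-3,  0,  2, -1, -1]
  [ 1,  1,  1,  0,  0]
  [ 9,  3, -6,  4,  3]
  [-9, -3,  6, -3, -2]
J_3(1) ⊕ J_1(1) ⊕ J_1(1)

The characteristic polynomial is
  det(x·I − A) = x^5 - 5*x^4 + 10*x^3 - 10*x^2 + 5*x - 1 = (x - 1)^5

Eigenvalues and multiplicities (the geometric multiplicity of λ is n − rank(A − λI), which equals the number of Jordan blocks for λ):
  λ = 1: algebraic multiplicity = 5, geometric multiplicity = 3

Determining the block sizes for each eigenvalue:
  λ = 1: with am = 5 and gm = 3, the partition is not yet determined (e.g. several partitions of 5 into 3 parts exist). Let N = A − (1)·I. Computing rank(N^1) = 2, rank(N^2) = 1, rank(N^3) = 0; the number of blocks of size ≥ j is rank(N^{j−1}) − rank(N^j), giving [3, 1, 1]. So we have 1 block(s) of size 3, 2 block(s) of size 1 → block sizes [3, 1, 1]

Assembling the blocks gives a Jordan form
J =
  [1, 1, 0, 0, 0]
  [0, 1, 1, 0, 0]
  [0, 0, 1, 0, 0]
  [0, 0, 0, 1, 0]
  [0, 0, 0, 0, 1]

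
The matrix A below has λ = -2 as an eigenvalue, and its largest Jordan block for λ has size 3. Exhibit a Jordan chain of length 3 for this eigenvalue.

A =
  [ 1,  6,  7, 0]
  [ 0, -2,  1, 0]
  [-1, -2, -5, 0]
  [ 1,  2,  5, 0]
A Jordan chain for λ = -2 of length 3:
v_1 = (2, -1, 0, 0)ᵀ
v_2 = (3, 0, -1, 1)ᵀ
v_3 = (1, 0, 0, 0)ᵀ

Let N = A − (-2)·I. We want v_3 with N^3 v_3 = 0 but N^2 v_3 ≠ 0; then v_{j-1} := N · v_j for j = 3, …, 2.

Pick v_3 = (1, 0, 0, 0)ᵀ.
Then v_2 = N · v_3 = (3, 0, -1, 1)ᵀ.
Then v_1 = N · v_2 = (2, -1, 0, 0)ᵀ.

Sanity check: (A − (-2)·I) v_1 = (0, 0, 0, 0)ᵀ = 0. ✓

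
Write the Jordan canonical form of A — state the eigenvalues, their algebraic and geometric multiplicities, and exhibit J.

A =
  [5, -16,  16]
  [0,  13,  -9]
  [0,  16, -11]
J_2(1) ⊕ J_1(5)

The characteristic polynomial is
  det(x·I − A) = x^3 - 7*x^2 + 11*x - 5 = (x - 5)*(x - 1)^2

Eigenvalues and multiplicities (the geometric multiplicity of λ is n − rank(A − λI), which equals the number of Jordan blocks for λ):
  λ = 1: algebraic multiplicity = 2, geometric multiplicity = 1
  λ = 5: algebraic multiplicity = 1, geometric multiplicity = 1

Determining the block sizes for each eigenvalue:
  λ = 1: one block (gm = 1), so the single block has size am = 2 → block sizes [2]
  λ = 5: one block (gm = 1), so the single block has size am = 1 → block sizes [1]

Assembling the blocks gives a Jordan form
J =
  [1, 1, 0]
  [0, 1, 0]
  [0, 0, 5]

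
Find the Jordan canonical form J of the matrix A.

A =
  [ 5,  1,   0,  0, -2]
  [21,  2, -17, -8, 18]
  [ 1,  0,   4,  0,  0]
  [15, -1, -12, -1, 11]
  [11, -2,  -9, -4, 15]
J_3(5) ⊕ J_2(5)

The characteristic polynomial is
  det(x·I − A) = x^5 - 25*x^4 + 250*x^3 - 1250*x^2 + 3125*x - 3125 = (x - 5)^5

Eigenvalues and multiplicities (the geometric multiplicity of λ is n − rank(A − λI), which equals the number of Jordan blocks for λ):
  λ = 5: algebraic multiplicity = 5, geometric multiplicity = 2

Determining the block sizes for each eigenvalue:
  λ = 5: with am = 5 and gm = 2, the partition is not yet determined (e.g. several partitions of 5 into 2 parts exist). Let N = A − (5)·I. Computing rank(N^1) = 3, rank(N^2) = 1, rank(N^3) = 0; the number of blocks of size ≥ j is rank(N^{j−1}) − rank(N^j), giving [2, 2, 1]. So we have 1 block(s) of size 3, 1 block(s) of size 2 → block sizes [3, 2]

Assembling the blocks gives a Jordan form
J =
  [5, 1, 0, 0, 0]
  [0, 5, 1, 0, 0]
  [0, 0, 5, 0, 0]
  [0, 0, 0, 5, 1]
  [0, 0, 0, 0, 5]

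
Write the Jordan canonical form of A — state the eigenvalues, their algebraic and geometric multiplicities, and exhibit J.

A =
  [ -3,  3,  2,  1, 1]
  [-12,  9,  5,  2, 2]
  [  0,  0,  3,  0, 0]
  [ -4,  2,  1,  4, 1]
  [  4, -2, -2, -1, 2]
J_3(3) ⊕ J_2(3)

The characteristic polynomial is
  det(x·I − A) = x^5 - 15*x^4 + 90*x^3 - 270*x^2 + 405*x - 243 = (x - 3)^5

Eigenvalues and multiplicities (the geometric multiplicity of λ is n − rank(A − λI), which equals the number of Jordan blocks for λ):
  λ = 3: algebraic multiplicity = 5, geometric multiplicity = 2

Determining the block sizes for each eigenvalue:
  λ = 3: with am = 5 and gm = 2, the partition is not yet determined (e.g. several partitions of 5 into 2 parts exist). Let N = A − (3)·I. Computing rank(N^1) = 3, rank(N^2) = 1, rank(N^3) = 0; the number of blocks of size ≥ j is rank(N^{j−1}) − rank(N^j), giving [2, 2, 1]. So we have 1 block(s) of size 3, 1 block(s) of size 2 → block sizes [3, 2]

Assembling the blocks gives a Jordan form
J =
  [3, 1, 0, 0, 0]
  [0, 3, 1, 0, 0]
  [0, 0, 3, 0, 0]
  [0, 0, 0, 3, 1]
  [0, 0, 0, 0, 3]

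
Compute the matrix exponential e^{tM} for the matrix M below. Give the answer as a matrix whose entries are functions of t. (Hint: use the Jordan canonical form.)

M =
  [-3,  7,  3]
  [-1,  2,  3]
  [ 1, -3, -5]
e^{tM} =
  [-3*t^2*exp(-2*t)/2 - t*exp(-2*t) + exp(-2*t), 6*t^2*exp(-2*t) + 7*t*exp(-2*t), 9*t^2*exp(-2*t)/2 + 3*t*exp(-2*t)]
  [-t*exp(-2*t), 4*t*exp(-2*t) + exp(-2*t), 3*t*exp(-2*t)]
  [-t^2*exp(-2*t)/2 + t*exp(-2*t), 2*t^2*exp(-2*t) - 3*t*exp(-2*t), 3*t^2*exp(-2*t)/2 - 3*t*exp(-2*t) + exp(-2*t)]

Strategy: write M = P · J · P⁻¹ where J is a Jordan canonical form, so e^{tM} = P · e^{tJ} · P⁻¹, and e^{tJ} can be computed block-by-block.

M has Jordan form
J =
  [-2,  1,  0]
  [ 0, -2,  1]
  [ 0,  0, -2]
(up to reordering of blocks).

Per-block formulas:
  For a 3×3 Jordan block J_3(-2): exp(t · J_3(-2)) = e^(-2t)·(I + t·N + (t^2/2)·N^2), where N is the 3×3 nilpotent shift.

After assembling e^{tJ} and conjugating by P, we get:

e^{tM} =
  [-3*t^2*exp(-2*t)/2 - t*exp(-2*t) + exp(-2*t), 6*t^2*exp(-2*t) + 7*t*exp(-2*t), 9*t^2*exp(-2*t)/2 + 3*t*exp(-2*t)]
  [-t*exp(-2*t), 4*t*exp(-2*t) + exp(-2*t), 3*t*exp(-2*t)]
  [-t^2*exp(-2*t)/2 + t*exp(-2*t), 2*t^2*exp(-2*t) - 3*t*exp(-2*t), 3*t^2*exp(-2*t)/2 - 3*t*exp(-2*t) + exp(-2*t)]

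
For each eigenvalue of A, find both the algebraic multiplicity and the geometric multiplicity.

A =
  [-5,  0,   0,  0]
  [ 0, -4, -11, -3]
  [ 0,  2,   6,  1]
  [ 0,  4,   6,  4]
λ = -5: alg = 1, geom = 1; λ = 2: alg = 3, geom = 1

Step 1 — factor the characteristic polynomial to read off the algebraic multiplicities:
  χ_A(x) = (x - 2)^3*(x + 5)

Step 2 — compute geometric multiplicities via the rank-nullity identity g(λ) = n − rank(A − λI):
  rank(A − (-5)·I) = 3, so dim ker(A − (-5)·I) = n − 3 = 1
  rank(A − (2)·I) = 3, so dim ker(A − (2)·I) = n − 3 = 1

Summary:
  λ = -5: algebraic multiplicity = 1, geometric multiplicity = 1
  λ = 2: algebraic multiplicity = 3, geometric multiplicity = 1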